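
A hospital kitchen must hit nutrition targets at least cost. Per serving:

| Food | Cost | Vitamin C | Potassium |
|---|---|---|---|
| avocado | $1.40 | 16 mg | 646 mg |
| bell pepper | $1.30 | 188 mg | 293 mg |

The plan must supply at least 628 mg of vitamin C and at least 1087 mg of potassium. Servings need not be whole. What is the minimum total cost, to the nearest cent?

At the optimum either one food covers both requirements or two foods hit both targets exactly; no other combination can be cheaper.
avocado only: max(628/16, 1087/646) = 39.25 servings → $54.95.
bell pepper only: max(628/188, 1087/293) = 3.71 servings → $4.82.
avocado + bell pepper with both tight: 0.1743 servings and 3.326 servings → $4.57.
The minimum over all feasible corners is $4.57.

$4.57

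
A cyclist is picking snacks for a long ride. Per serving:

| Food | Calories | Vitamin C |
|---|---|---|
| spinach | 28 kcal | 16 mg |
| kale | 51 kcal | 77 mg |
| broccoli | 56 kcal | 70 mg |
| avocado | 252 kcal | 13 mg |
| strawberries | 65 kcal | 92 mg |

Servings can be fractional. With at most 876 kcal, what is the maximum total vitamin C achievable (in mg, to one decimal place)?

Vitamin C per kcal: kale 1.51, strawberries 1.415, broccoli 1.25, spinach 0.5714, avocado 0.05159.
With no serving limits, spend the whole calories allowance on kale: 876 kcal / 51 kcal × 77 mg = 1322.6 mg.

1322.6 mg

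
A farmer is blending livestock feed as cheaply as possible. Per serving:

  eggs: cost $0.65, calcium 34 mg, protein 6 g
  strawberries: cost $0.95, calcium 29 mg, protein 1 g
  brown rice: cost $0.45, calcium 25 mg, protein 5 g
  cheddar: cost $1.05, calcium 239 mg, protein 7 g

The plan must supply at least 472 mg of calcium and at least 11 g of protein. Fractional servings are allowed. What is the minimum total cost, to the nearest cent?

At the optimum either one food covers both requirements or two foods hit both targets exactly; no other combination can be cheaper.
eggs only: max(472/34, 11/6) = 13.88 servings → $9.02.
strawberries only: max(472/29, 11/1) = 16.28 servings → $15.46.
brown rice only: max(472/25, 11/5) = 18.88 servings → $8.50.
cheddar only: max(472/239, 11/7) = 1.975 servings → $2.07.
eggs + strawberries: the both-tight solution has a negative serving — not a feasible corner.
eggs + brown rice: the both-tight solution has a negative serving — not a feasible corner.
eggs + cheddar: the both-tight solution has a negative serving — not a feasible corner.
strawberries + brown rice with both targets exact would need a negative amount; discard.
strawberries + cheddar: the both-tight solution has a negative serving — not a feasible corner.
brown rice + cheddar with both targets exact would need a negative amount; discard.
The minimum over all feasible corners is $2.07.

$2.07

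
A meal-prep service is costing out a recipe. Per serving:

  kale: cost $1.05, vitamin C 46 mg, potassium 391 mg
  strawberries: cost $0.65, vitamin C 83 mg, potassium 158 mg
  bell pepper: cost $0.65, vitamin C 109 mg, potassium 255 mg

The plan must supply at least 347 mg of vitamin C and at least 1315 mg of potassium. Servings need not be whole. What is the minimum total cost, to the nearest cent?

The cheapest plan sits at a corner of the feasible region — with two constraints it uses at most two foods.
kale only: max(347/46, 1315/391) = 7.543 servings → $7.92.
strawberries only: max(347/83, 1315/158) = 8.323 servings → $5.41.
bell pepper only: max(347/109, 1315/255) = 5.157 servings → $3.35.
kale + strawberries with both tight: 2.157 servings and 2.985 servings → $4.21.
kale + bell pepper with both tight: 1.776 servings and 2.434 servings → $3.45.
strawberries + bell pepper: the both-tight solution has a negative serving — not a feasible corner.
The minimum over all feasible corners is $3.35.

$3.35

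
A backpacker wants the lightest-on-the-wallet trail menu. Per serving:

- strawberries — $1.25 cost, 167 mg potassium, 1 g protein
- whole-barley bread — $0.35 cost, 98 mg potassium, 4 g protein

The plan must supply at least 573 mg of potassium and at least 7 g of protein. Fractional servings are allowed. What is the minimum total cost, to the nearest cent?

For a min-cost LP with two ≥-constraints, a basic feasible solution has at most two positive variables.
strawberries only: max(573/167, 7/1) = 7 servings → $8.75.
whole-barley bread only: max(573/98, 7/4) = 5.847 servings → $2.05.
strawberries + whole-barley bread with both tight: 2.818 servings and 1.046 servings → $3.89.
Cheapest feasible corner: $2.05.

$2.05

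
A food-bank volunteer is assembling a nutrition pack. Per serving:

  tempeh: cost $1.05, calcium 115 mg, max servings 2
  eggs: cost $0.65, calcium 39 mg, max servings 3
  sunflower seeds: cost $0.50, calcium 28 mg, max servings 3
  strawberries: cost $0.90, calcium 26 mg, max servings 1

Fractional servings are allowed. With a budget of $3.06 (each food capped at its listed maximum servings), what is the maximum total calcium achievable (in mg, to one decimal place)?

287.6 mg

Calcium per dollar: tempeh 109.5, eggs 60, sunflower seeds 56, strawberries 28.89.
Take 2 servings of tempeh: spends $2.10, +230.0 mg calcium (running total 230.0 mg).
Take 1.477 servings of eggs: spends $0.96, +57.6 mg calcium (running total 287.6 mg).
Greedy by best ratio exhausts the cost allowance optimally: 287.6 mg.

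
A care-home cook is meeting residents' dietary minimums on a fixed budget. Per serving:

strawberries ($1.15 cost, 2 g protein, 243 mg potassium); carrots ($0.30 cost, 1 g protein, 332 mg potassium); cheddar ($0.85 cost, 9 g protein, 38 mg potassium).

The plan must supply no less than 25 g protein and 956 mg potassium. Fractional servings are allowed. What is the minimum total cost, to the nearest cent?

$2.89

strawberries only: max(25/2, 956/243) = 12.5 servings → $14.38.
carrots only: max(25/1, 956/332) = 25 servings → $7.50.
cheddar only: max(25/9, 956/38) = 25.16 servings → $21.38.
strawberries + carrots: the both-tight solution has a negative serving — not a feasible corner.
strawberries + cheddar with both tight: 3.626 servings and 1.972 servings → $5.85.
carrots + cheddar with both tight: 2.595 servings and 2.489 servings → $2.89.
The minimum over all feasible corners is $2.89.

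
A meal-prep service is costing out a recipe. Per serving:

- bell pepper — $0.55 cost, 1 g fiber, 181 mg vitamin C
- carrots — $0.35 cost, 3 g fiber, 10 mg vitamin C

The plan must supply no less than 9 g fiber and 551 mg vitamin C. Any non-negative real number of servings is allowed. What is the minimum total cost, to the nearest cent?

At the optimum either one food covers both requirements or two foods hit both targets exactly; no other combination can be cheaper.
bell pepper only: max(9/1, 551/181) = 9 servings → $4.95.
carrots only: max(9/3, 551/10) = 55.1 servings → $19.29.
bell pepper + carrots with both tight: 2.932 servings and 2.023 servings → $2.32.
The minimum over all feasible corners is $2.32.

$2.32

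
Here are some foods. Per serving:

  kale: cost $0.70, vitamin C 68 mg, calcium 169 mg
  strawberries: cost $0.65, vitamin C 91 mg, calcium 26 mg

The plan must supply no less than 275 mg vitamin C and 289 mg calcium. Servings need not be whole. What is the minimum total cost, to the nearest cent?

The cheapest plan sits at a corner of the feasible region — with two constraints it uses at most two foods.
kale only: max(275/68, 289/169) = 4.044 servings → $2.83.
strawberries only: max(275/91, 289/26) = 11.12 servings → $7.22.
kale + strawberries with both tight: 1.407 servings and 1.971 servings → $2.27.
So the least-cost plan costs $2.27.

$2.27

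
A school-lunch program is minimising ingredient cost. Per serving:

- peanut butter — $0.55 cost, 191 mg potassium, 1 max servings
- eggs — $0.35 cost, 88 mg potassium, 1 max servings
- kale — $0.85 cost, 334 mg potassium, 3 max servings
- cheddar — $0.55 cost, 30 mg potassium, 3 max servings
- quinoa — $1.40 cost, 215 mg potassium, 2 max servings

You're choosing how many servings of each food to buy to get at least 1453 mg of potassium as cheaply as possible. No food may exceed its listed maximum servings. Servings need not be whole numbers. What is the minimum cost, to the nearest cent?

Cost per mg of potassium: kale $0.0025, peanut butter $0.0029, eggs $0.0040, quinoa $0.0065, cheddar $0.0183.
Take 3 servings of kale: +1002.0 mg potassium for $2.55 (total $2.55, still need 451.0 mg).
Take 1 serving of peanut butter: +191.0 mg potassium for $0.55 (total $3.10, still need 260.0 mg).
Take 1 serving of eggs: +88.0 mg potassium for $0.35 (total $3.45, still need 172.0 mg).
Take 0.8 servings of quinoa: +172.0 mg potassium for $1.12 (total $4.57, still need 0.0 mg).
Filling from the cheapest source first is optimal under one linear minimum: $4.57.

$4.57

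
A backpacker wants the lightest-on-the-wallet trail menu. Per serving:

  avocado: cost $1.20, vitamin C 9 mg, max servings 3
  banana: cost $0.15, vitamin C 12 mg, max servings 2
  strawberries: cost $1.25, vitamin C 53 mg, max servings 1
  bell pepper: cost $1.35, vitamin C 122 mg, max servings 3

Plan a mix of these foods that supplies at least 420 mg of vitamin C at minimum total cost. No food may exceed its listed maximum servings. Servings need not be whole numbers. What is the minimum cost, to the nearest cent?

$5.06

Cost per mg of vitamin C: bell pepper $0.0111, banana $0.0125, strawberries $0.0236, avocado $0.1333.
Take 3 servings of bell pepper: +366.0 mg vitamin C for $4.05 (total $4.05, still need 54.0 mg).
Take 2 servings of banana: +24.0 mg vitamin C for $0.30 (total $4.35, still need 30.0 mg).
Take 0.566 servings of strawberries: +30.0 mg vitamin C for $0.71 (total $5.06, still need 0.0 mg).
Filling from the cheapest source first is optimal under one linear minimum: $5.06.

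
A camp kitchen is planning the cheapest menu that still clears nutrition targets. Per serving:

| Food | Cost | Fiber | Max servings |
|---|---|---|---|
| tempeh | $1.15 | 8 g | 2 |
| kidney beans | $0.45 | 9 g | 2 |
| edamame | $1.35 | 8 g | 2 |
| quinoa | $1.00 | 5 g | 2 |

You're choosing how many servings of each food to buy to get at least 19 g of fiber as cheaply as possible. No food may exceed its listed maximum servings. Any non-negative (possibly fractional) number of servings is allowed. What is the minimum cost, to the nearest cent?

$1.04

Cost per g of fiber: kidney beans $0.0500, tempeh $0.1437, edamame $0.1688, quinoa $0.2000.
Take 2 servings of kidney beans: +18.0 g fiber for $0.90 (total $0.90, still need 1.0 g).
Take 0.125 servings of tempeh: +1.0 g fiber for $0.14 (total $1.04, still need 0.0 g).
Filling from the cheapest source first is optimal under one linear minimum: $1.04.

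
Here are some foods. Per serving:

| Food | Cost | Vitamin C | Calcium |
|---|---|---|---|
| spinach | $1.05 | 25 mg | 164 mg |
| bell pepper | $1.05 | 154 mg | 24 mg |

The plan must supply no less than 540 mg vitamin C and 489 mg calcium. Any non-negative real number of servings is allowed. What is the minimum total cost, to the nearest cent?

$5.91

Check every corner: each single food scaled to meet both minima, and each pair solved so both constraints bind.
spinach only: max(540/25, 489/164) = 21.6 servings → $22.68.
bell pepper only: max(540/154, 489/24) = 20.38 servings → $21.39.
spinach + bell pepper with both tight: 2.529 servings and 3.096 servings → $5.91.
Cheapest feasible corner: $5.91.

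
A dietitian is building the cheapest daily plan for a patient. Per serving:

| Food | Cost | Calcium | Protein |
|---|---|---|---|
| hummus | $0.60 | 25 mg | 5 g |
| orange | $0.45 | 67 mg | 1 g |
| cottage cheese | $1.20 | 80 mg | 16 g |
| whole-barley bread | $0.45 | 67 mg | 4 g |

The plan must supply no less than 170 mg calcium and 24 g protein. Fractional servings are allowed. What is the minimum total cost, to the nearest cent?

With two linear requirements the optimum uses one or two foods; enumerate the corners.
hummus only: max(170/25, 24/5) = 6.8 servings → $4.08.
orange only: max(170/67, 24/1) = 24 servings → $10.80.
cottage cheese only: max(170/80, 24/16) = 2.125 servings → $2.55.
whole-barley bread only: max(170/67, 24/4) = 6 servings → $2.70.
hummus + orange with both tight: 4.639 servings and 0.8065 servings → $3.15.
hummus + cottage cheese (both tight): parallel constraints — no distinct corner.
hummus + whole-barley bread with both tight: 3.949 servings and 1.064 servings → $2.85.
orange + cottage cheese with both tight: 0.8065 servings and 1.45 servings → $2.10.
orange + whole-barley bread: intersection lies outside the first quadrant.
cottage cheese + whole-barley bread with both tight: 1.234 servings and 1.064 servings → $1.96.
The minimum over all feasible corners is $1.96.

$1.96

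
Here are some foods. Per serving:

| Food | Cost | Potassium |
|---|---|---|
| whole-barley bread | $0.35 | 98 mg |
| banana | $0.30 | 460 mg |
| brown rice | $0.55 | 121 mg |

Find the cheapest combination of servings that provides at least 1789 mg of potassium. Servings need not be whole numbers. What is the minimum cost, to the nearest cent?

Cost per mg of potassium: banana $0.0007, whole-barley bread $0.0036, brown rice $0.0045.
With no serving limits, use only banana: 1789 mg / 460 mg = 3.889 servings × $0.30 = $1.17.

$1.17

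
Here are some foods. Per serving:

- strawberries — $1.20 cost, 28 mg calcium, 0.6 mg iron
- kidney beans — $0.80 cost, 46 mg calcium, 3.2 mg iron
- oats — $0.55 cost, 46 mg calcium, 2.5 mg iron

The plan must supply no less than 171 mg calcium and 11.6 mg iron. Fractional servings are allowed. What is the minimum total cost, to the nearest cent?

$2.55

At the optimum either one food covers both requirements or two foods hit both targets exactly; no other combination can be cheaper.
strawberries only: max(171/28, 11.6/0.6) = 19.33 servings → $23.20.
kidney beans only: max(171/46, 11.6/3.2) = 3.717 servings → $2.97.
oats only: max(171/46, 11.6/2.5) = 4.64 servings → $2.55.
strawberries + kidney beans with both tight: 0.2194 servings and 3.584 servings → $3.13.
strawberries + oats with both targets exact would need a negative amount; discard.
kidney beans + oats with both tight: 3.295 servings and 0.4224 servings → $2.87.
The minimum over all feasible corners is $2.55.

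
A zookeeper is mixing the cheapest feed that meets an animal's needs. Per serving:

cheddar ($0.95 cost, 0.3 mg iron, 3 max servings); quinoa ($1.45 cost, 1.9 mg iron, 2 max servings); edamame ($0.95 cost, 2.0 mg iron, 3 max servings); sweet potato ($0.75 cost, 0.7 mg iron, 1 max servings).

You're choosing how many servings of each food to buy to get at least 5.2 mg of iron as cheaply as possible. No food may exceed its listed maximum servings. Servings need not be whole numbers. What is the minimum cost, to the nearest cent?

$2.47

Cost per mg of iron: edamame $0.4750, quinoa $0.7632, sweet potato $1.0714, cheddar $3.1667.
Take 2.6 servings of edamame: +5.2 mg iron for $2.47 (total $2.47, still need 0.0 mg).
Filling from the cheapest source first is optimal under one linear minimum: $2.47.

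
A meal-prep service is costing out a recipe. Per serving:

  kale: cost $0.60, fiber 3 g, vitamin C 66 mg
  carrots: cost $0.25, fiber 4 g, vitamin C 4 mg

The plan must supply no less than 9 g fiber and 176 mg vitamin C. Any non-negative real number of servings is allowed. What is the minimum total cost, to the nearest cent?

$1.66

This is a tiny linear program; its minimum lies at a vertex of the feasible set. List the vertices and price them.
kale only: max(9/3, 176/66) = 3 servings → $1.80.
carrots only: max(9/4, 176/4) = 44 servings → $11.00.
kale + carrots with both tight: 2.651 servings and 0.2619 servings → $1.66.
The minimum over all feasible corners is $1.66.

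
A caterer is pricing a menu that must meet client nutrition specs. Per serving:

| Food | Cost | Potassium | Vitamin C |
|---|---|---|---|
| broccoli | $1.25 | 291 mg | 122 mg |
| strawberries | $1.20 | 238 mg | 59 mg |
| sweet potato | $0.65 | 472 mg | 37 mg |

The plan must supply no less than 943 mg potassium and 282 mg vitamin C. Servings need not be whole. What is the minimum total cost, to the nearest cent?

A basic optimal solution has at most two foods positive. Try each food alone and each pair with both targets met exactly.
broccoli only: max(943/291, 282/122) = 3.241 servings → $4.05.
strawberries only: max(943/238, 282/59) = 4.78 servings → $5.74.
sweet potato only: max(943/472, 282/37) = 7.622 servings → $4.95.
broccoli + strawberries with both tight: 0.9673 servings and 2.779 servings → $4.54.
broccoli + sweet potato with both tight: 2.098 servings and 0.7045 servings → $3.08.
strawberries + sweet potato with both targets exact would need a negative amount; discard.
Cheapest feasible corner: $3.08.

$3.08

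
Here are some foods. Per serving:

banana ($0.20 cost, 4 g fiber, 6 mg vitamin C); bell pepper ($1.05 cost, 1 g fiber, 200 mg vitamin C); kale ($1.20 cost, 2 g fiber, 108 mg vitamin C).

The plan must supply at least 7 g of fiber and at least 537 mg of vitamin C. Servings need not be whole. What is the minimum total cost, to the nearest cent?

Check every corner: each single food scaled to meet both minima, and each pair solved so both constraints bind.
banana only: max(7/4, 537/6) = 89.5 servings → $17.90.
bell pepper only: max(7/1, 537/200) = 7 servings → $7.35.
kale only: max(7/2, 537/108) = 4.972 servings → $5.97.
banana + bell pepper with both tight: 1.087 servings and 2.652 servings → $3.00.
banana + kale with both targets exact would need a negative amount; discard.
bell pepper + kale with both tight: 1.089 servings and 2.955 servings → $4.69.
So the least-cost plan costs $3.00.

$3.00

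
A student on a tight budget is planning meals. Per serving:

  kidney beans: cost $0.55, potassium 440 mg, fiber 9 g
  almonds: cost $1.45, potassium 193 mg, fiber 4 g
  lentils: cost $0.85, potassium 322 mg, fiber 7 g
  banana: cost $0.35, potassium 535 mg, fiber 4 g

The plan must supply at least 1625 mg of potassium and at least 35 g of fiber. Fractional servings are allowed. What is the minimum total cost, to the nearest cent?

$2.14

For a min-cost LP with two ≥-constraints, a basic feasible solution has at most two positive variables.
kidney beans only: max(1625/440, 35/9) = 3.889 servings → $2.14.
almonds only: max(1625/193, 35/4) = 8.75 servings → $12.69.
lentils only: max(1625/322, 35/7) = 5.047 servings → $4.29.
banana only: max(1625/535, 35/4) = 8.75 servings → $3.06.
kidney beans + almonds: intersection lies outside the first quadrant.
kidney beans + lentils with both tight: 0.5769 servings and 4.258 servings → $3.94.
kidney beans + banana: intersection lies outside the first quadrant.
almonds + lentils with both tight: 1.667 servings and 4.048 servings → $5.86.
almonds + banana: intersection lies outside the first quadrant.
lentils + banana with both tight: 4.976 servings and 0.04274 servings → $4.24.
Cheapest feasible corner: $2.14.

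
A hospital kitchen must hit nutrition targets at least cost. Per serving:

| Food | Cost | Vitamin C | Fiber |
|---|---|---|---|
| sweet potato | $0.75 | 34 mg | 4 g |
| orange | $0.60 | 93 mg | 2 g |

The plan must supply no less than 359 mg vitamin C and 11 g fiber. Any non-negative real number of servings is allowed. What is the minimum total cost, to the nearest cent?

For a min-cost LP with two ≥-constraints, a basic feasible solution has at most two positive variables.
sweet potato only: max(359/34, 11/4) = 10.56 servings → $7.92.
orange only: max(359/93, 11/2) = 5.5 servings → $3.30.
sweet potato + orange with both tight: 1.003 servings and 3.493 servings → $2.85.
So the least-cost plan costs $2.85.

$2.85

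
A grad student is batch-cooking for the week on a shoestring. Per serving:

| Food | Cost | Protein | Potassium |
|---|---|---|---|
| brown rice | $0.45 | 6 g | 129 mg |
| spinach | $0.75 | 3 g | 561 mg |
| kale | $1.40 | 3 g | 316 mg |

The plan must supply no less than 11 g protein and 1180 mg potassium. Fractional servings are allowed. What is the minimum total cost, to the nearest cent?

brown rice only: max(11/6, 1180/129) = 9.147 servings → $4.12.
spinach only: max(11/3, 1180/561) = 3.667 servings → $2.75.
kale only: max(11/3, 1180/316) = 3.734 servings → $5.23.
brown rice + spinach with both tight: 0.8832 servings and 1.9 servings → $1.82.
brown rice + kale with both targets exact would need a negative amount; discard.
spinach + kale with both tight: 0.08707 servings and 3.58 servings → $5.08.
Cheapest feasible corner: $1.82.

$1.82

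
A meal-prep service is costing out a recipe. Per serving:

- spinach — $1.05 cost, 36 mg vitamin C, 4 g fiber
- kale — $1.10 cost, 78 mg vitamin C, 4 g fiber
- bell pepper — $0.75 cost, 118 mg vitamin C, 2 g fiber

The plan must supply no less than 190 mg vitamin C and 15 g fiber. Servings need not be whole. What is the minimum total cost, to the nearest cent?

Check every corner: each single food scaled to meet both minima, and each pair solved so both constraints bind.
spinach only: max(190/36, 15/4) = 5.278 servings → $5.54.
kale only: max(190/78, 15/4) = 3.75 servings → $4.12.
bell pepper only: max(190/118, 15/2) = 7.5 servings → $5.62.
spinach + kale with both tight: 2.44 servings and 1.31 servings → $4.00.
spinach + bell pepper with both tight: 3.475 servings and 0.55 servings → $4.06.
kale + bell pepper with both targets exact would need a negative amount; discard.
Cheapest feasible corner: $4.00.

$4.00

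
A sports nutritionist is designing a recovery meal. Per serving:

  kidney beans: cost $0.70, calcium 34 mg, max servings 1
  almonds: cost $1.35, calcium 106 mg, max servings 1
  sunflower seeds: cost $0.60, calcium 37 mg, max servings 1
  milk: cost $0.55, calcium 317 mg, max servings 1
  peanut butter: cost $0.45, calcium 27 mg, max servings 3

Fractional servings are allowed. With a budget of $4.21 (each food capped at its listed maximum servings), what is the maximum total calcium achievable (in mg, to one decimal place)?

Calcium per dollar: milk 576.4, almonds 78.52, sunflower seeds 61.67, peanut butter 60, kidney beans 48.57.
Take 1 serving of milk: spends $0.55, +317.0 mg calcium (running total 317.0 mg).
Take 1 serving of almonds: spends $1.35, +106.0 mg calcium (running total 423.0 mg).
Take 1 serving of sunflower seeds: spends $0.60, +37.0 mg calcium (running total 460.0 mg).
Take 3 servings of peanut butter: spends $1.35, +81.0 mg calcium (running total 541.0 mg).
Take 0.5143 servings of kidney beans: spends $0.36, +17.5 mg calcium (running total 558.5 mg).
Greedy by best ratio exhausts the cost allowance optimally: 558.5 mg.

558.5 mg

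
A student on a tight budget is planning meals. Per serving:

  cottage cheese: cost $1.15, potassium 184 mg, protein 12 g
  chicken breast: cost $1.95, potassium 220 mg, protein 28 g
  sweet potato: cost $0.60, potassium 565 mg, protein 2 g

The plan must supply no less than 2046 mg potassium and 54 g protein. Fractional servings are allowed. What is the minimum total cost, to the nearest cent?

$5.12

An LP optimum is at a vertex; with two nutrient constraints at most two foods are used. Check each candidate.
cottage cheese only: max(2046/184, 54/12) = 11.12 servings → $12.79.
chicken breast only: max(2046/220, 54/28) = 9.3 servings → $18.14.
sweet potato only: max(2046/565, 54/2) = 27 servings → $16.20.
cottage cheese + chicken breast: intersection lies outside the first quadrant.
cottage cheese + sweet potato with both tight: 4.12 servings and 2.279 servings → $6.11.
chicken breast + sweet potato with both tight: 1.718 servings and 2.952 servings → $5.12.
So the least-cost plan costs $5.12.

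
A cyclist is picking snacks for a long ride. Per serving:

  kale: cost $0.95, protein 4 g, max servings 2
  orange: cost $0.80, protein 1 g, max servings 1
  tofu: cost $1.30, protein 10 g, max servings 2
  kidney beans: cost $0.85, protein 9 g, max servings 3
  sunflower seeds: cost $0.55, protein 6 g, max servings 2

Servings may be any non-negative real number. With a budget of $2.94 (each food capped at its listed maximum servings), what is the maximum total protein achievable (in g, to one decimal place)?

Protein per dollar: sunflower seeds 10.91, kidney beans 10.59, tofu 7.692, kale 4.211, orange 1.25.
Take 2 servings of sunflower seeds: spends $1.10, +12.0 g protein (running total 12.0 g).
Take 2.165 servings of kidney beans: spends $1.84, +19.5 g protein (running total 31.5 g).
Filling greedily by protein-per-dollar is optimal for one linear limit, giving 31.5 g.

31.5 g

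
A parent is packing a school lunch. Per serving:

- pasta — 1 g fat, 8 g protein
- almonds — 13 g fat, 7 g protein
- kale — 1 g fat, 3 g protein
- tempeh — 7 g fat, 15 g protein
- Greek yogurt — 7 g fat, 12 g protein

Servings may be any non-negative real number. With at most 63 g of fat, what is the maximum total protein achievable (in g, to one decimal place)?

504.0 g

Protein per g fat: pasta 8, kale 3, tempeh 2.143, Greek yogurt 1.714, almonds 0.5385.
With no serving limits, spend the whole fat allowance on pasta: 63 g / 1 g × 8 g = 504.0 g.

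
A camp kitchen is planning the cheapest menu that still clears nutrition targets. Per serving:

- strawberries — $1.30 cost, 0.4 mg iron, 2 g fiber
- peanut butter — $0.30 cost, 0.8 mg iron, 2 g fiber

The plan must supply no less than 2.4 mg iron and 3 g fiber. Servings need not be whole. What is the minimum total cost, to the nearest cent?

At the optimum either one food covers both requirements or two foods hit both targets exactly; no other combination can be cheaper.
strawberries only: max(2.4/0.4, 3/2) = 6 servings → $7.80.
peanut butter only: max(2.4/0.8, 3/2) = 3 servings → $0.90.
strawberries + peanut butter with both targets exact would need a negative amount; discard.
The minimum over all feasible corners is $0.90.

$0.90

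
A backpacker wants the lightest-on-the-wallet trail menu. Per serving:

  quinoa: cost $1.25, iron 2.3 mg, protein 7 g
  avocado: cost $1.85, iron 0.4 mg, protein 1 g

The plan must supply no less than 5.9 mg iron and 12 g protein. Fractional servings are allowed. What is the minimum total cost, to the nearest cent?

$3.21

A basic optimal solution has at most two foods positive. Try each food alone and each pair with both targets met exactly.
quinoa only: max(5.9/2.3, 12/7) = 2.565 servings → $3.21.
avocado only: max(5.9/0.4, 12/1) = 14.75 servings → $27.29.
quinoa + avocado: intersection lies outside the first quadrant.
Cheapest feasible corner: $3.21.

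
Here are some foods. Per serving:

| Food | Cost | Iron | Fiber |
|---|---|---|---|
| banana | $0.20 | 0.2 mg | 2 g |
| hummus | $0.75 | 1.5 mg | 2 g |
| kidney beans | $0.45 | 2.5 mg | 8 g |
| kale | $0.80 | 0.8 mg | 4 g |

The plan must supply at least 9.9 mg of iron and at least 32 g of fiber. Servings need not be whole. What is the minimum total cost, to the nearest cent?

$1.80

At the optimum either one food covers both requirements or two foods hit both targets exactly; no other combination can be cheaper.
banana only: max(9.9/0.2, 32/2) = 49.5 servings → $9.90.
hummus only: max(9.9/1.5, 32/2) = 16 servings → $12.00.
kidney beans only: max(9.9/2.5, 32/8) = 4 servings → $1.80.
kale only: max(9.9/0.8, 32/4) = 12.38 servings → $9.90.
banana + hummus with both tight: 10.85 servings and 5.154 servings → $6.03.
banana + kidney beans with both tight: 0.2353 servings and 3.941 servings → $1.82.
banana + kale with both targets exact would need a negative amount; discard.
hummus + kidney beans: intersection lies outside the first quadrant.
hummus + kale with both tight: 3.182 servings and 6.409 servings → $7.51.
kidney beans + kale with both tight: 3.889 servings and 0.2222 servings → $1.93.
Cheapest feasible corner: $1.80.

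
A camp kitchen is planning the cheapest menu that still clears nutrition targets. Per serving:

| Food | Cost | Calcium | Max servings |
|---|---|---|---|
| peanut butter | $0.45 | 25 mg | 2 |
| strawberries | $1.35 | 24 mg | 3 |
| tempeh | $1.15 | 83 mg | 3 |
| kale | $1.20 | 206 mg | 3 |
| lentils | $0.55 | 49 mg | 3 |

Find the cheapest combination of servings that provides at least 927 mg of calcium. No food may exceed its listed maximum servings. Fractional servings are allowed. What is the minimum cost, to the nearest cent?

$7.49

Cost per mg of calcium: kale $0.0058, lentils $0.0112, tempeh $0.0139, peanut butter $0.0180, strawberries $0.0563.
Take 3 servings of kale: +618.0 mg calcium for $3.60 (total $3.60, still need 309.0 mg).
Take 3 servings of lentils: +147.0 mg calcium for $1.65 (total $5.25, still need 162.0 mg).
Take 1.952 servings of tempeh: +162.0 mg calcium for $2.24 (total $7.49, still need 0.0 mg).
Greedy by cheapest-per-mg is optimal for a single linear constraint, so the minimum cost is $7.49.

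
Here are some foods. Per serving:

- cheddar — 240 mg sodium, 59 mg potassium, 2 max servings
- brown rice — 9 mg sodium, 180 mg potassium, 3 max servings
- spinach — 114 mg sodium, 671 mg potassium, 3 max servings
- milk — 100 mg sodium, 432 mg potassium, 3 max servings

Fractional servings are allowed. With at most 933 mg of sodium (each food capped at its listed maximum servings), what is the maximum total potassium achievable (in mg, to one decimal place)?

Potassium per mg sodium: brown rice 20, spinach 5.886, milk 4.32, cheddar 0.2458.
Take 3 servings of brown rice: uses 27 mg sodium, +540.0 mg potassium (running total 540.0 mg).
Take 3 servings of spinach: uses 342 mg sodium, +2013.0 mg potassium (running total 2553.0 mg).
Take 3 servings of milk: uses 300 mg sodium, +1296.0 mg potassium (running total 3849.0 mg).
Take 1.1 servings of cheddar: uses 264 mg sodium, +64.9 mg potassium (running total 3913.9 mg).
Greedy by best ratio exhausts the sodium allowance optimally: 3913.9 mg.

3913.9 mg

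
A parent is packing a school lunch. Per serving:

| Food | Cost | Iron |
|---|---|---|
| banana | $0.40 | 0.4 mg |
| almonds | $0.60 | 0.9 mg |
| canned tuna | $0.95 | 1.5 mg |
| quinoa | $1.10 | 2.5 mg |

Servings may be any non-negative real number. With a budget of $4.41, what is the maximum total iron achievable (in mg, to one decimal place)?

10.0 mg

Iron per dollar: quinoa 2.273, canned tuna 1.579, almonds 1.5, banana 1.
With no serving limits, spend the whole cost allowance on quinoa: $4.41 / $1.10 × 2.5 mg = 10.0 mg.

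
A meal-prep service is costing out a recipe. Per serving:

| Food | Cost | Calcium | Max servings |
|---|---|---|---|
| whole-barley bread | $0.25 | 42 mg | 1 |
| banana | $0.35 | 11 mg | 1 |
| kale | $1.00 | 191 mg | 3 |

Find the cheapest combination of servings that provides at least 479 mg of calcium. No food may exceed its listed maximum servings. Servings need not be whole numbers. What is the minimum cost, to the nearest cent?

Cost per mg of calcium: kale $0.0052, whole-barley bread $0.0060, banana $0.0318.
Take 2.508 servings of kale: +479.0 mg calcium for $2.51 (total $2.51, still need 0.0 mg).
Greedy by cheapest-per-mg is optimal for a single linear constraint, so the minimum cost is $2.51.

$2.51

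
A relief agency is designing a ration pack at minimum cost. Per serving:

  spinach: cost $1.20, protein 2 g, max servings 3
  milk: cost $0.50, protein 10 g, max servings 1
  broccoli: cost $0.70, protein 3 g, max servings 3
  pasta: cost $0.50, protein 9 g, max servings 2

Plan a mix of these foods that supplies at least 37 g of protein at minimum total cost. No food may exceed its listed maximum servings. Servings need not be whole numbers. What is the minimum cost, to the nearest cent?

Cost per g of protein: milk $0.0500, pasta $0.0556, broccoli $0.2333, spinach $0.6000.
Take 1 serving of milk: +10.0 g protein for $0.50 (total $0.50, still need 27.0 g).
Take 2 servings of pasta: +18.0 g protein for $1.00 (total $1.50, still need 9.0 g).
Take 3 servings of broccoli: +9.0 g protein for $2.10 (total $3.60, still need 0.0 g).
Greedy by cheapest-per-g is optimal for a single linear constraint, so the minimum cost is $3.60.

$3.60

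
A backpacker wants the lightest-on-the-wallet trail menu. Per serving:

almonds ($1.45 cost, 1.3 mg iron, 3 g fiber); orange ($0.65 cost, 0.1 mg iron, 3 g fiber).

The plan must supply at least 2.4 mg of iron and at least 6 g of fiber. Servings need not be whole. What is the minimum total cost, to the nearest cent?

At the optimum either one food covers both requirements or two foods hit both targets exactly; no other combination can be cheaper.
almonds only: max(2.4/1.3, 6/3) = 2 servings → $2.90.
orange only: max(2.4/0.1, 6/3) = 24 servings → $15.60.
almonds + orange with both tight: 1.833 servings and 0.1667 servings → $2.77.
Cheapest feasible corner: $2.77.

$2.77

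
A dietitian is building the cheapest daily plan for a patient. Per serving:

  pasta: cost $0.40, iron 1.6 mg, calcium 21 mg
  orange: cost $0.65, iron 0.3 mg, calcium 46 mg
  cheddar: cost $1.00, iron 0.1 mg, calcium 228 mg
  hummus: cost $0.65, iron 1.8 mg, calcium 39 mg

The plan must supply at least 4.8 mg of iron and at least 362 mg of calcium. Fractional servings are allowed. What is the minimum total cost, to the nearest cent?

$2.49

The cheapest plan sits at a corner of the feasible region — with two constraints it uses at most two foods.
pasta only: max(4.8/1.6, 362/21) = 17.24 servings → $6.90.
orange only: max(4.8/0.3, 362/46) = 16 servings → $10.40.
cheddar only: max(4.8/0.1, 362/228) = 48 servings → $48.00.
hummus only: max(4.8/1.8, 362/39) = 9.282 servings → $6.03.
pasta + orange with both tight: 1.667 servings and 7.108 servings → $5.29.
pasta + cheddar with both tight: 2.918 servings and 1.319 servings → $2.49.
pasta + hummus: the both-tight solution has a negative serving — not a feasible corner.
orange + cheddar: intersection lies outside the first quadrant.
orange + hummus with both tight: 6.532 servings and 1.578 servings → $5.27.
cheddar + hummus with both tight: 1.142 servings and 2.603 servings → $2.83.
Cheapest feasible corner: $2.49.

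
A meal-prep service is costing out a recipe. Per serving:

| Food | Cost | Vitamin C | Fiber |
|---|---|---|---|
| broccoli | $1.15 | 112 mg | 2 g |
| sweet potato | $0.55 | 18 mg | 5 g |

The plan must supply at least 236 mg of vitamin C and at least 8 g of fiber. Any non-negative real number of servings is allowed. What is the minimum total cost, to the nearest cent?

$2.72

This is a tiny linear program; its minimum lies at a vertex of the feasible set. List the vertices and price them.
broccoli only: max(236/112, 8/2) = 4 servings → $4.60.
sweet potato only: max(236/18, 8/5) = 13.11 servings → $7.21.
broccoli + sweet potato with both tight: 1.977 servings and 0.8092 servings → $2.72.
The minimum over all feasible corners is $2.72.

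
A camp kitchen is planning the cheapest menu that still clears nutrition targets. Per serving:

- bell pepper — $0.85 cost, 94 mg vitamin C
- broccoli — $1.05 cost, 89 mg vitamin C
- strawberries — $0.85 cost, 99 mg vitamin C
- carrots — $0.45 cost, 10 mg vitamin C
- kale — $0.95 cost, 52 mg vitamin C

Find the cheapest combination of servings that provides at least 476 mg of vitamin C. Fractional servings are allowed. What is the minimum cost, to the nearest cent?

$4.09

Cost per mg of vitamin C: strawberries $0.0086, bell pepper $0.0090, broccoli $0.0118, kale $0.0183, carrots $0.0450.
With no serving limits, use only strawberries: 476 mg / 99 mg = 4.808 servings × $0.85 = $4.09.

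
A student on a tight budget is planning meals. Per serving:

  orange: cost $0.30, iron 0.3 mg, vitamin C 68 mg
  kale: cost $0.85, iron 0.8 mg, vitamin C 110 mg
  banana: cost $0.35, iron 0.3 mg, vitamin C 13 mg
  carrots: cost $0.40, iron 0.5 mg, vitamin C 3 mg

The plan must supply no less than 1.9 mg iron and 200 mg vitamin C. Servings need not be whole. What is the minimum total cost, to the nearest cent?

$1.69

Minimising a linear cost over {iron ≥ 1.9, vitamin C ≥ 200, servings ≥ 0} — the optimum is at a vertex, using one or two foods.
orange only: max(1.9/0.3, 200/68) = 6.333 servings → $1.90.
kale only: max(1.9/0.8, 200/110) = 2.375 servings → $2.02.
banana only: max(1.9/0.3, 200/13) = 15.38 servings → $5.38.
carrots only: max(1.9/0.5, 200/3) = 66.67 servings → $26.67.
orange + kale: intersection lies outside the first quadrant.
orange + banana with both tight: 2.139 servings and 4.194 servings → $2.11.
orange + carrots with both tight: 2.849 servings and 2.091 servings → $1.69.
kale + banana with both tight: 1.562 servings and 2.168 servings → $2.09.
kale + carrots with both tight: 1.793 servings and 0.9316 servings → $1.90.
banana + carrots: the both-tight solution has a negative serving — not a feasible corner.
The minimum over all feasible corners is $1.69.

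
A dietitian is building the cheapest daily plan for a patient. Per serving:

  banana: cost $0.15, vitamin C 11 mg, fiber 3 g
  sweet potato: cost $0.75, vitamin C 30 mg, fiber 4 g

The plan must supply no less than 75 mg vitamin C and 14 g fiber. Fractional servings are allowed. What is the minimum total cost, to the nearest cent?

Two binding constraints pin down two serving amounts, so the optimal mix uses at most two foods. The candidates are each food alone (scaled to the tighter of vitamin C/fiber) and each pair with both constraints tight.
banana only: max(75/11, 14/3) = 6.818 servings → $1.02.
sweet potato only: max(75/30, 14/4) = 3.5 servings → $2.62.
banana + sweet potato with both tight: 2.609 servings and 1.543 servings → $1.55.
The minimum over all feasible corners is $1.02.

$1.02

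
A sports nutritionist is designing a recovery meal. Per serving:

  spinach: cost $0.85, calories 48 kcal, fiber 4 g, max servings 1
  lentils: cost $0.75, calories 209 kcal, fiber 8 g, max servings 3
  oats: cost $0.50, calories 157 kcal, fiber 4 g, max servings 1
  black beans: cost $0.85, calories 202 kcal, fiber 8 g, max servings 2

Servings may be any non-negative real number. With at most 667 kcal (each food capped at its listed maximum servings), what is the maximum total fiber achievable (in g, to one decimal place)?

28.2 g

Fiber per kcal: spinach 0.08333, black beans 0.0396, lentils 0.03828, oats 0.02548.
Take 1 serving of spinach: uses 48 kcal, +4.0 g fiber (running total 4.0 g).
Take 2 servings of black beans: uses 404 kcal, +16.0 g fiber (running total 20.0 g).
Take 1.029 servings of lentils: uses 215 kcal, +8.2 g fiber (running total 28.2 g).
Filling greedily by fiber-per-kcal is optimal for one linear limit, giving 28.2 g.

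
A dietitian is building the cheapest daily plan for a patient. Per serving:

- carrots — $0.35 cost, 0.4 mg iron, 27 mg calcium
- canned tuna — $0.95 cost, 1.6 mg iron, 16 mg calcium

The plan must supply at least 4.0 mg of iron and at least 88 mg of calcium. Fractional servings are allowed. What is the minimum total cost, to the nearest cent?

$2.61

With two linear requirements the optimum uses one or two foods; enumerate the corners.
carrots only: max(4.0/0.4, 88/27) = 10 servings → $3.50.
canned tuna only: max(4.0/1.6, 88/16) = 5.5 servings → $5.22.
carrots + canned tuna with both tight: 2.087 servings and 1.978 servings → $2.61.
The minimum over all feasible corners is $2.61.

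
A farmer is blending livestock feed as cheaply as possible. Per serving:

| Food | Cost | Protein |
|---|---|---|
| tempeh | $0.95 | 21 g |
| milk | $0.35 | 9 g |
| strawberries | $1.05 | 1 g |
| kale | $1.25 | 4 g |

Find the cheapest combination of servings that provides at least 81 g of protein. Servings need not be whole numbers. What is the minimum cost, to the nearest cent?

$3.15

Cost per g of protein: milk $0.0389, tempeh $0.0452, kale $0.3125, strawberries $1.0500.
With no serving limits, use only milk: 81 g / 9 g = 9 servings × $0.35 = $3.15.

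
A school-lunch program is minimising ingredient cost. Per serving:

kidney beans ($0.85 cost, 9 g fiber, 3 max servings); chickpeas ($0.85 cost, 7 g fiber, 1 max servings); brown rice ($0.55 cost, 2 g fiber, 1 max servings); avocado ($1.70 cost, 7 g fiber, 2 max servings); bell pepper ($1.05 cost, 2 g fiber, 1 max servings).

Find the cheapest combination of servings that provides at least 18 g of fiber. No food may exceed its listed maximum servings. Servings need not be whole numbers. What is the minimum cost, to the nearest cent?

$1.70

Cost per g of fiber: kidney beans $0.0944, chickpeas $0.1214, avocado $0.2429, brown rice $0.2750, bell pepper $0.5250.
Take 2 servings of kidney beans: +18.0 g fiber for $1.70 (total $1.70, still need 0.0 g).
Filling from the cheapest source first is optimal under one linear minimum: $1.70.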